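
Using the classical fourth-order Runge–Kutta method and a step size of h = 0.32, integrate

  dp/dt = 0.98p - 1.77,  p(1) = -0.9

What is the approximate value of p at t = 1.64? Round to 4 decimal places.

-3.2605

RK4: k1 = f(t_n, p_n); k2 = f(t_n + h/2, p_n + (h/2)·k1); k3 = f(t_n + h/2, p_n + (h/2)·k2); k4 = f(t_n + h, p_n + h·k3); p_{n+1} = p_n + (h/6)·(k1 + 2k2 + 2k3 + k4).
t=1.000000, p=-0.900000:
  k1 = f(1.000000, -0.900000) = -2.652000
  k2 = f(1.160000, -1.324320) = -3.067834
  k3 = f(1.160000, -1.390853) = -3.133036
  k4 = f(1.320000, -1.902572) = -3.634520
  p ← -0.900000 + (0.32/6)·(k1 + 2k2 + 2k3 + k4) = -1.896707
t=1.320000, p=-1.896707:
  k1 = f(1.320000, -1.896707) = -3.628773
  k2 = f(1.480000, -2.477311) = -4.197765
  k3 = f(1.480000, -2.568350) = -4.286983
  k4 = f(1.640000, -3.268542) = -4.973171
  p ← -1.896707 + (0.32/6)·(k1 + 2k2 + 2k3 + k4) = -3.260517
p(1.64) ≈ -3.2605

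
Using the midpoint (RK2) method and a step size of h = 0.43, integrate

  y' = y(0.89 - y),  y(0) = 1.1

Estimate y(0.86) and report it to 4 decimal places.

Midpoint: k1 = f(t_n, y_n); k2 = f(t_n + h/2, y_n + (h/2)·k1); y_{n+1} = y_n + h·k2.
t=0.000000, y=1.100000:
  k1 = f(0.000000, 1.100000) = -0.231000
  k2 = f(0.215000, 1.050335) = -0.168405
  y ← 1.100000 + 0.43·(-0.168405) = 1.027586
t=0.430000, y=1.027586:
  k1 = f(0.430000, 1.027586) = -0.141381
  k2 = f(0.645000, 0.997189) = -0.106887
  y ← 1.027586 + 0.43·(-0.106887) = 0.981624
y(0.86) ≈ 0.9816

0.9816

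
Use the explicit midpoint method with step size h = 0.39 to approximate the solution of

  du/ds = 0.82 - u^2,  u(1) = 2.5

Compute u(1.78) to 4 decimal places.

Midpoint: k1 = f(s_n, u_n); k2 = f(s_n + h/2, u_n + (h/2)·k1); u_{n+1} = u_n + h·k2.
s=1.000000, u=2.500000:
  k1 = f(1.000000, 2.500000) = -5.430000
  k2 = f(1.195000, 1.441150) = -1.256913
  u ← 2.500000 + 0.39·(-1.256913) = 2.009804
s=1.390000, u=2.009804:
  k1 = f(1.390000, 2.009804) = -3.219311
  k2 = f(1.585000, 1.382038) = -1.090029
  u ← 2.009804 + 0.39·(-1.090029) = 1.584692
u(1.78) ≈ 1.5847

1.5847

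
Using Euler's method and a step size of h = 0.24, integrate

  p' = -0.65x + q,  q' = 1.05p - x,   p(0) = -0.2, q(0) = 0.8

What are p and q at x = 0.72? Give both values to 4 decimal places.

Euler on (p,q): p_{n+1} = p_n + h·p', q_{n+1} = q_n + h·q'.
0.000000: (-0.200000, 0.800000); f=(0.800000, -0.210000) → (-0.008000, 0.749600)
0.240000: (-0.008000, 0.749600); f=(0.593600, -0.248400) → (0.134464, 0.689984)
0.480000: (0.134464, 0.689984); f=(0.377984, -0.338813) → (0.225180, 0.608669)
(p(0.72), q(0.72)) ≈ (0.2252, 0.6087)

0.2252, 0.6087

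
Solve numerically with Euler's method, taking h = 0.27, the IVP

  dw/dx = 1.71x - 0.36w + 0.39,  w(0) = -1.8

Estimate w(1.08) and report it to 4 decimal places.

-0.1314

Euler: w_{n+1} = w_n + h·f(x_n, w_n).
x=0.000000, w=-1.800000: f=1.038000 → w ← -1.800000 + 0.27·1.038000 = -1.519740
x=0.270000, w=-1.519740: f=1.398806 → w ← -1.519740 + 0.27·1.398806 = -1.142062
x=0.540000, w=-1.142062: f=1.724542 → w ← -1.142062 + 0.27·1.724542 = -0.676436
x=0.810000, w=-0.676436: f=2.018617 → w ← -0.676436 + 0.27·2.018617 = -0.131409
w(1.08) ≈ -0.1314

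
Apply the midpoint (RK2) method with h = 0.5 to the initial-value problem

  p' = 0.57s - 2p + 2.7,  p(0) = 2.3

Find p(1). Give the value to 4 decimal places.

1.7656

Midpoint: k1 = f(s_n, p_n); k2 = f(s_n + h/2, p_n + (h/2)·k1); p_{n+1} = p_n + h·k2.
s=0.000000, p=2.300000:
  k1 = f(0.000000, 2.300000) = -1.900000
  k2 = f(0.250000, 1.825000) = -0.807500
  p ← 2.300000 + 0.5·(-0.807500) = 1.896250
s=0.500000, p=1.896250:
  k1 = f(0.500000, 1.896250) = -0.807500
  k2 = f(0.750000, 1.694375) = -0.261250
  p ← 1.896250 + 0.5·(-0.261250) = 1.765625
p(1) ≈ 1.7656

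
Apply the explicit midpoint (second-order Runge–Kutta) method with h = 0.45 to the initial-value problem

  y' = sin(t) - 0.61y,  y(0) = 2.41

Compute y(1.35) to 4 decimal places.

1.6815

Midpoint: k1 = f(t_n, y_n); k2 = f(t_n + h/2, y_n + (h/2)·k1); y_{n+1} = y_n + h·k2.
t=0.000000, y=2.410000:
  k1 = f(0.000000, 2.410000) = -1.470100
  k2 = f(0.225000, 2.079228) = -1.045222
  y ← 2.410000 + 0.45·(-1.045222) = 1.939650
t=0.450000, y=1.939650:
  k1 = f(0.450000, 1.939650) = -0.748221
  k2 = f(0.675000, 1.771300) = -0.455596
  y ← 1.939650 + 0.45·(-0.455596) = 1.734632
t=0.900000, y=1.734632:
  k1 = f(0.900000, 1.734632) = -0.274798
  k2 = f(1.125000, 1.672802) = -0.118142
  y ← 1.734632 + 0.45·(-0.118142) = 1.681468
y(1.35) ≈ 1.6815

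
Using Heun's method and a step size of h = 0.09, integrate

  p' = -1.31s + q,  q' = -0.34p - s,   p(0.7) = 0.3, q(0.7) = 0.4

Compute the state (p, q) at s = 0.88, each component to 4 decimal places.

0.1721, 0.2428

Heun on (p,q): k1 = f(s_n, state_n); k2 = f(s_n + h, state_n + h·k1); state_{n+1} = state_n + (h/2)·(k1 + k2).
0.700000: (0.300000, 0.400000)
  k1 = (-0.517000, -0.802000)
  predictor → (0.253470, 0.327820)
  k2 = (-0.707080, -0.876180)
  → (0.244916, 0.324482)
0.790000: (0.244916, 0.324482)
  k1 = (-0.710418, -0.873272)
  predictor → (0.180979, 0.245887)
  k2 = (-0.906913, -0.941533)
  → (0.172137, 0.242816)
(p(0.88), q(0.88)) ≈ (0.1721, 0.2428)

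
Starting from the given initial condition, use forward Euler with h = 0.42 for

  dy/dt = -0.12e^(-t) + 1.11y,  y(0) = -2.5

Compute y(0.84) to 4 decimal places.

-5.4814

Euler: y_{n+1} = y_n + h·f(t_n, y_n).
t=0.000000, y=-2.500000: f=-2.895000 → y ← -2.500000 + 0.42·(-2.895000) = -3.715900
t=0.420000, y=-3.715900: f=-4.203495 → y ← -3.715900 + 0.42·(-4.203495) = -5.481368
y(0.84) ≈ -5.4814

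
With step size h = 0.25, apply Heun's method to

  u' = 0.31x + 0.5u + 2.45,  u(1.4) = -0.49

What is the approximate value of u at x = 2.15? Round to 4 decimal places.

2.0022

Heun: k1 = f(x_n, u_n); k2 = f(x_n + h, u_n + h·k1); u_{n+1} = u_n + (h/2)·(k1 + k2).
x=1.400000, u=-0.490000:
  k1 = f(1.400000, -0.490000) = 2.639000
  k2 = f(1.650000, 0.169750) = 3.046375
  u ← -0.490000 + (0.25/2)·(2.639000 + 3.046375) = 0.220672
x=1.650000, u=0.220672:
  k1 = f(1.650000, 0.220672) = 3.071836
  k2 = f(1.900000, 0.988631) = 3.533315
  u ← 0.220672 + (0.25/2)·(3.071836 + 3.533315) = 1.046316
x=1.900000, u=1.046316:
  k1 = f(1.900000, 1.046316) = 3.562158
  k2 = f(2.150000, 1.936855) = 4.084928
  u ← 1.046316 + (0.25/2)·(3.562158 + 4.084928) = 2.002201
u(2.15) ≈ 2.0022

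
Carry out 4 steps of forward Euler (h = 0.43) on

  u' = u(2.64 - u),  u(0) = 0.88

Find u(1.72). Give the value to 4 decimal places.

Euler: u_{n+1} = u_n + h·f(x_n, u_n).
x=0.000000, u=0.880000: f=1.548800 → u ← 0.880000 + 0.43·1.548800 = 1.545984
x=0.430000, u=1.545984: f=1.691331 → u ← 1.545984 + 0.43·1.691331 = 2.273256
x=0.860000, u=2.273256: f=0.833702 → u ← 2.273256 + 0.43·0.833702 = 2.631748
x=1.290000, u=2.631748: f=0.021716 → u ← 2.631748 + 0.43·0.021716 = 2.641086
u(1.72) ≈ 2.6411

2.6411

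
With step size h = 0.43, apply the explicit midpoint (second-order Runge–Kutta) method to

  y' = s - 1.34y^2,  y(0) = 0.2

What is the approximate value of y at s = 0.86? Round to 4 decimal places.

0.4815

Midpoint: k1 = f(s_n, y_n); k2 = f(s_n + h/2, y_n + (h/2)·k1); y_{n+1} = y_n + h·k2.
s=0.000000, y=0.200000:
  k1 = f(0.000000, 0.200000) = -0.053600
  k2 = f(0.215000, 0.188476) = 0.167399
  y ← 0.200000 + 0.43·0.167399 = 0.271982
s=0.430000, y=0.271982:
  k1 = f(0.430000, 0.271982) = 0.330875
  k2 = f(0.645000, 0.343120) = 0.487240
  y ← 0.271982 + 0.43·0.487240 = 0.481495
y(0.86) ≈ 0.4815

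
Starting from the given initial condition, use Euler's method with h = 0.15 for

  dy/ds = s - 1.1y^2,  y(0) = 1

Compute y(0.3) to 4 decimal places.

0.7425

Euler: y_{n+1} = y_n + h·f(s_n, y_n).
s=0.000000, y=1.000000: f=-1.100000 → y ← 1.000000 + 0.15·(-1.100000) = 0.835000
s=0.150000, y=0.835000: f=-0.616947 → y ← 0.835000 + 0.15·(-0.616947) = 0.742458
y(0.3) ≈ 0.7425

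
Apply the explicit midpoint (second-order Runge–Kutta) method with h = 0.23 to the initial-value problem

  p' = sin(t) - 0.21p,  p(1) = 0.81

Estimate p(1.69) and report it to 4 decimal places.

1.3171

Midpoint: k1 = f(t_n, p_n); k2 = f(t_n + h/2, p_n + (h/2)·k1); p_{n+1} = p_n + h·k2.
t=1.000000, p=0.810000:
  k1 = f(1.000000, 0.810000) = 0.671371
  k2 = f(1.115000, 0.887208) = 0.711597
  p ← 0.810000 + 0.23·0.711597 = 0.973667
t=1.230000, p=0.973667:
  k1 = f(1.230000, 0.973667) = 0.738019
  k2 = f(1.345000, 1.058539) = 0.752323
  p ← 0.973667 + 0.23·0.752323 = 1.146702
t=1.460000, p=1.146702:
  k1 = f(1.460000, 1.146702) = 0.753061
  k2 = f(1.575000, 1.233304) = 0.740997
  p ← 1.146702 + 0.23·0.740997 = 1.317131
p(1.69) ≈ 1.3171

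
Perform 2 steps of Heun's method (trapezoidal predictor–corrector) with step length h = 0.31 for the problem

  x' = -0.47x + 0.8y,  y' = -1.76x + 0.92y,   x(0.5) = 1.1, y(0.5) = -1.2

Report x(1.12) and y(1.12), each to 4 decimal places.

Heun on (x,y): k1 = f(t_n, state_n); k2 = f(t_n + h, state_n + h·k1); state_{n+1} = state_n + (h/2)·(k1 + k2).
0.500000: (1.100000, -1.200000)
  k1 = (-1.477000, -3.040000)
  predictor → (0.642130, -2.142400)
  k2 = (-2.015721, -3.101157)
  → (0.558628, -2.151879)
0.810000: (0.558628, -2.151879)
  k1 = (-1.984059, -2.962915)
  predictor → (-0.056430, -3.070383)
  k2 = (-2.429784, -2.725435)
  → (-0.125517, -3.033574)
(x(1.12), y(1.12)) ≈ (-0.1255, -3.0336)

-0.1255, -3.0336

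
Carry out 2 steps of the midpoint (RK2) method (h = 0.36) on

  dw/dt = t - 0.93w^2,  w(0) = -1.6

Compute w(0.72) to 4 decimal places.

Midpoint: k1 = f(t_n, w_n); k2 = f(t_n + h/2, w_n + (h/2)·k1); w_{n+1} = w_n + h·k2.
t=0.000000, w=-1.600000:
  k1 = f(0.000000, -1.600000) = -2.380800
  k2 = f(0.180000, -2.028544) = -3.646941
  w ← -1.600000 + 0.36·(-3.646941) = -2.912899
t=0.360000, w=-2.912899:
  k1 = f(0.360000, -2.912899) = -7.531031
  k2 = f(0.540000, -4.268485) = -16.404563
  w ← -2.912899 + 0.36·(-16.404563) = -8.818542
w(0.72) ≈ -8.8185

-8.8185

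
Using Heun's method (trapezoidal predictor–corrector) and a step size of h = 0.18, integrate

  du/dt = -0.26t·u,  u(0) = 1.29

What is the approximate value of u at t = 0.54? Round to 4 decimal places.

1.2420

Heun: k1 = f(t_n, u_n); k2 = f(t_n + h, u_n + h·k1); u_{n+1} = u_n + (h/2)·(k1 + k2).
t=0.000000, u=1.290000:
  k1 = f(0.000000, 1.290000) = 0.000000
  k2 = f(0.180000, 1.290000) = -0.060372
  u ← 1.290000 + (0.18/2)·(0.000000 + (-0.060372)) = 1.284567
t=0.180000, u=1.284567:
  k1 = f(0.180000, 1.284567) = -0.060118
  k2 = f(0.360000, 1.273745) = -0.119223
  u ← 1.284567 + (0.18/2)·(-0.060118 + (-0.119223)) = 1.268426
t=0.360000, u=1.268426:
  k1 = f(0.360000, 1.268426) = -0.118725
  k2 = f(0.540000, 1.247055) = -0.175087
  u ← 1.268426 + (0.18/2)·(-0.118725 + (-0.175087)) = 1.241983
u(0.54) ≈ 1.2420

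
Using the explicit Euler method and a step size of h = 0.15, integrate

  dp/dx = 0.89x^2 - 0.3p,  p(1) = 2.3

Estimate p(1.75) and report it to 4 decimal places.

Euler: p_{n+1} = p_n + h·f(x_n, p_n).
x=1.000000, p=2.300000: f=0.200000 → p ← 2.300000 + 0.15·0.200000 = 2.330000
x=1.150000, p=2.330000: f=0.478025 → p ← 2.330000 + 0.15·0.478025 = 2.401704
x=1.300000, p=2.401704: f=0.783589 → p ← 2.401704 + 0.15·0.783589 = 2.519242
x=1.450000, p=2.519242: f=1.115452 → p ← 2.519242 + 0.15·1.115452 = 2.686560
x=1.600000, p=2.686560: f=1.472432 → p ← 2.686560 + 0.15·1.472432 = 2.907425
p(1.75) ≈ 2.9074

2.9074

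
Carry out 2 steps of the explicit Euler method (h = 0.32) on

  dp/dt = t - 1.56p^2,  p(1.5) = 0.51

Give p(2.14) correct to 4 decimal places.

Euler: p_{n+1} = p_n + h·f(t_n, p_n).
t=1.500000, p=0.510000: f=1.094244 → p ← 0.510000 + 0.32·1.094244 = 0.860158
t=1.820000, p=0.860158: f=0.665800 → p ← 0.860158 + 0.32·0.665800 = 1.073214
p(2.14) ≈ 1.0732

1.0732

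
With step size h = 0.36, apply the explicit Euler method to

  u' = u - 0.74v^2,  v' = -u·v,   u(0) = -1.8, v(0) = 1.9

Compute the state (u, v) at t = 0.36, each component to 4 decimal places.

Euler on (u,v): u_{n+1} = u_n + h·u', v_{n+1} = v_n + h·v'.
0.000000: (-1.800000, 1.900000); f=(-4.471400, 3.420000) → (-3.409704, 3.131200)
(u(0.36), v(0.36)) ≈ (-3.4097, 3.1312)

-3.4097, 3.1312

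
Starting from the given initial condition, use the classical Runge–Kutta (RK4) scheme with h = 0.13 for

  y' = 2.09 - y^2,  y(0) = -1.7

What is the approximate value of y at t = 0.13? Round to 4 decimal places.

-1.8315

RK4: k1 = f(t_n, y_n); k2 = f(t_n + h/2, y_n + (h/2)·k1); k3 = f(t_n + h/2, y_n + (h/2)·k2); k4 = f(t_n + h, y_n + h·k3); y_{n+1} = y_n + (h/6)·(k1 + 2k2 + 2k3 + k4).
t=0.000000, y=-1.700000:
  k1 = f(0.000000, -1.700000) = -0.800000
  k2 = f(0.065000, -1.752000) = -0.979504
  k3 = f(0.065000, -1.763668) = -1.020524
  k4 = f(0.130000, -1.832668) = -1.268672
  y ← -1.700000 + (0.13/6)·(k1 + 2k2 + 2k3 + k4) = -1.831489
y(0.13) ≈ -1.8315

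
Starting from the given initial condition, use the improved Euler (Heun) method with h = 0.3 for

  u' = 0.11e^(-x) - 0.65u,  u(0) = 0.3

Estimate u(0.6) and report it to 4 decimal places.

Heun: k1 = f(x_n, u_n); k2 = f(x_n + h, u_n + h·k1); u_{n+1} = u_n + (h/2)·(k1 + k2).
x=0.000000, u=0.300000:
  k1 = f(0.000000, 0.300000) = -0.085000
  k2 = f(0.300000, 0.274500) = -0.096935
  u ← 0.300000 + (0.3/2)·(-0.085000 + (-0.096935)) = 0.272710
x=0.300000, u=0.272710:
  k1 = f(0.300000, 0.272710) = -0.095771
  k2 = f(0.600000, 0.243978) = -0.098217
  u ← 0.272710 + (0.3/2)·(-0.095771 + (-0.098217)) = 0.243612
u(0.6) ≈ 0.2436

0.2436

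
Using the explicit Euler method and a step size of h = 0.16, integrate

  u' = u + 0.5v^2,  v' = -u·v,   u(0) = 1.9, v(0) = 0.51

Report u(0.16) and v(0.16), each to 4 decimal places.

2.2248, 0.3550

Euler on (u,v): u_{n+1} = u_n + h·u', v_{n+1} = v_n + h·v'.
0.000000: (1.900000, 0.510000); f=(2.030050, -0.969000) → (2.224808, 0.354960)
(u(0.16), v(0.16)) ≈ (2.2248, 0.3550)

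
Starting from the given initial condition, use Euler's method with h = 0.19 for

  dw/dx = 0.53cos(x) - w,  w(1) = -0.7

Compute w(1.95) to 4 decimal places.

-0.2071

Euler: w_{n+1} = w_n + h·f(x_n, w_n).
x=1.000000, w=-0.700000: f=0.986360 → w ← -0.700000 + 0.19·0.986360 = -0.512592
x=1.190000, w=-0.512592: f=0.709571 → w ← -0.512592 + 0.19·0.709571 = -0.377773
x=1.380000, w=-0.377773: f=0.478283 → w ← -0.377773 + 0.19·0.478283 = -0.286899
x=1.570000, w=-0.286899: f=0.287321 → w ← -0.286899 + 0.19·0.287321 = -0.232308
x=1.760000, w=-0.232308: f=0.132628 → w ← -0.232308 + 0.19·0.132628 = -0.207109
w(1.95) ≈ -0.2071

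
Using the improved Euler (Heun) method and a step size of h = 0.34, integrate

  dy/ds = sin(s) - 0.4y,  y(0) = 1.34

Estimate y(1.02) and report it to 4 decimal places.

1.3089

Heun: k1 = f(s_n, y_n); k2 = f(s_n + h, y_n + h·k1); y_{n+1} = y_n + (h/2)·(k1 + k2).
s=0.000000, y=1.340000:
  k1 = f(0.000000, 1.340000) = -0.536000
  k2 = f(0.340000, 1.157760) = -0.129617
  y ← 1.340000 + (0.34/2)·(-0.536000 + (-0.129617)) = 1.226845
s=0.340000, y=1.226845:
  k1 = f(0.340000, 1.226845) = -0.157251
  k2 = f(0.680000, 1.173380) = 0.159441
  y ← 1.226845 + (0.34/2)·(-0.157251 + 0.159441) = 1.227217
s=0.680000, y=1.227217:
  k1 = f(0.680000, 1.227217) = 0.137906
  k2 = f(1.020000, 1.274106) = 0.342466
  y ← 1.227217 + (0.34/2)·(0.137906 + 0.342466) = 1.308881
y(1.02) ≈ 1.3089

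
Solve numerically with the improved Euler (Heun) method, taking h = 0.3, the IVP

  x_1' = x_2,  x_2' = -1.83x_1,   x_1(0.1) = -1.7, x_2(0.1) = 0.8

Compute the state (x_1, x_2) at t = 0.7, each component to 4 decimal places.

Heun on (x_1,x_2): k1 = f(t_n, state_n); k2 = f(t_n + h, state_n + h·k1); state_{n+1} = state_n + (h/2)·(k1 + k2).
0.100000: (-1.700000, 0.800000)
  k1 = (0.800000, 3.111000)
  predictor → (-1.460000, 1.733300)
  k2 = (1.733300, 2.671800)
  → (-1.320005, 1.667420)
0.400000: (-1.320005, 1.667420)
  k1 = (1.667420, 2.415609)
  predictor → (-0.819779, 2.392103)
  k2 = (2.392103, 1.500196)
  → (-0.711077, 2.254791)
(x_1(0.7), x_2(0.7)) ≈ (-0.7111, 2.2548)

-0.7111, 2.2548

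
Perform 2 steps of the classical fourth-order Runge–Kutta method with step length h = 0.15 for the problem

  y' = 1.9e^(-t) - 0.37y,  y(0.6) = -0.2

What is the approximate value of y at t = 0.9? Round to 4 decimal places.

0.0761

RK4: k1 = f(t_n, y_n); k2 = f(t_n + h/2, y_n + (h/2)·k1); k3 = f(t_n + h/2, y_n + (h/2)·k2); k4 = f(t_n + h, y_n + h·k3); y_{n+1} = y_n + (h/6)·(k1 + 2k2 + 2k3 + k4).
t=0.600000, y=-0.200000:
  k1 = f(0.600000, -0.200000) = 1.116742
  k2 = f(0.675000, -0.116244) = 1.010408
  k3 = f(0.675000, -0.124219) = 1.013358
  k4 = f(0.750000, -0.047996) = 0.915255
  y ← -0.200000 + (0.15/6)·(k1 + 2k2 + 2k3 + k4) = -0.048012
t=0.750000, y=-0.048012:
  k1 = f(0.750000, -0.048012) = 0.915261
  k2 = f(0.825000, 0.020633) = 0.825012
  k3 = f(0.825000, 0.013864) = 0.827517
  k4 = f(0.900000, 0.076116) = 0.744320
  y ← -0.048012 + (0.15/6)·(k1 + 2k2 + 2k3 + k4) = 0.076104
y(0.9) ≈ 0.0761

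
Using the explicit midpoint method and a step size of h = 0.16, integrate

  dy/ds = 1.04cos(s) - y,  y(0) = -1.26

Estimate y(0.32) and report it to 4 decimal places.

Midpoint: k1 = f(s_n, y_n); k2 = f(s_n + h/2, y_n + (h/2)·k1); y_{n+1} = y_n + h·k2.
s=0.000000, y=-1.260000:
  k1 = f(0.000000, -1.260000) = 2.300000
  k2 = f(0.080000, -1.076000) = 2.112674
  y ← -1.260000 + 0.16·2.112674 = -0.921972
s=0.160000, y=-0.921972:
  k1 = f(0.160000, -0.921972) = 1.948689
  k2 = f(0.240000, -0.766077) = 1.776269
  y ← -0.921972 + 0.16·1.776269 = -0.637769
y(0.32) ≈ -0.6378

-0.6378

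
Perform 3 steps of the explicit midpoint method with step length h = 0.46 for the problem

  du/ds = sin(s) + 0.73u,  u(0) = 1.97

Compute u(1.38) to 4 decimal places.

Midpoint: k1 = f(s_n, u_n); k2 = f(s_n + h/2, u_n + (h/2)·k1); u_{n+1} = u_n + h·k2.
s=0.000000, u=1.970000:
  k1 = f(0.000000, 1.970000) = 1.438100
  k2 = f(0.230000, 2.300763) = 1.907535
  u ← 1.970000 + 0.46·1.907535 = 2.847466
s=0.460000, u=2.847466:
  k1 = f(0.460000, 2.847466) = 2.522598
  k2 = f(0.690000, 3.427663) = 3.138732
  u ← 2.847466 + 0.46·3.138732 = 4.291282
s=0.920000, u=4.291282:
  k1 = f(0.920000, 4.291282) = 3.928238
  k2 = f(1.150000, 5.194777) = 4.704951
  u ← 4.291282 + 0.46·4.704951 = 6.455560
u(1.38) ≈ 6.4556

6.4556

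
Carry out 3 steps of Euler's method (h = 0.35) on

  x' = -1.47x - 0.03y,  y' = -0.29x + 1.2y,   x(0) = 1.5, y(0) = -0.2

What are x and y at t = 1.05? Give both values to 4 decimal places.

Euler on (x,y): x_{n+1} = x_n + h·x', y_{n+1} = y_n + h·y'.
0.000000: (1.500000, -0.200000); f=(-2.199000, -0.675000) → (0.730350, -0.436250)
0.350000: (0.730350, -0.436250); f=(-1.060527, -0.735301) → (0.359166, -0.693606)
0.700000: (0.359166, -0.693606); f=(-0.507165, -0.936485) → (0.181658, -1.021375)
(x(1.05), y(1.05)) ≈ (0.1817, -1.0214)

0.1817, -1.0214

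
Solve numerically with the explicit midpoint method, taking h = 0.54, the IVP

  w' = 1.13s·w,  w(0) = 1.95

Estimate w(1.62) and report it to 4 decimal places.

Midpoint: k1 = f(s_n, w_n); k2 = f(s_n + h/2, w_n + (h/2)·k1); w_{n+1} = w_n + h·k2.
s=0.000000, w=1.950000:
  k1 = f(0.000000, 1.950000) = 0.000000
  k2 = f(0.270000, 1.950000) = 0.594945
  w ← 1.950000 + 0.54·0.594945 = 2.271270
s=0.540000, w=2.271270:
  k1 = f(0.540000, 2.271270) = 1.385929
  k2 = f(0.810000, 2.645471) = 2.421400
  w ← 2.271270 + 0.54·2.421400 = 3.578826
s=1.080000, w=3.578826:
  k1 = f(1.080000, 3.578826) = 4.367599
  k2 = f(1.350000, 4.758078) = 7.258448
  w ← 3.578826 + 0.54·7.258448 = 7.498388
w(1.62) ≈ 7.4984

7.4984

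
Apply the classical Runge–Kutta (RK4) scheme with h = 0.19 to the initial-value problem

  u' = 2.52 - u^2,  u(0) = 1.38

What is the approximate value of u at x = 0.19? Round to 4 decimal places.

1.4704

RK4: k1 = f(x_n, u_n); k2 = f(x_n + h/2, u_n + (h/2)·k1); k3 = f(x_n + h/2, u_n + (h/2)·k2); k4 = f(x_n + h, u_n + h·k3); u_{n+1} = u_n + (h/6)·(k1 + 2k2 + 2k3 + k4).
x=0.000000, u=1.380000:
  k1 = f(0.000000, 1.380000) = 0.615600
  k2 = f(0.095000, 1.438482) = 0.450770
  k3 = f(0.095000, 1.422823) = 0.495574
  k4 = f(0.190000, 1.474159) = 0.346855
  u ← 1.380000 + (0.19/6)·(k1 + 2k2 + 2k3 + k4) = 1.470413
u(0.19) ≈ 1.4704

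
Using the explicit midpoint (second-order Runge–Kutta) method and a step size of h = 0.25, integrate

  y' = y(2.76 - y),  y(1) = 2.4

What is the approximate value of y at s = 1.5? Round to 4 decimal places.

Midpoint: k1 = f(s_n, y_n); k2 = f(s_n + h/2, y_n + (h/2)·k1); y_{n+1} = y_n + h·k2.
s=1.000000, y=2.400000:
  k1 = f(1.000000, 2.400000) = 0.864000
  k2 = f(1.125000, 2.508000) = 0.632016
  y ← 2.400000 + 0.25·0.632016 = 2.558004
s=1.250000, y=2.558004:
  k1 = f(1.250000, 2.558004) = 0.516707
  k2 = f(1.375000, 2.622592) = 0.360364
  y ← 2.558004 + 0.25·0.360364 = 2.648095
y(1.5) ≈ 2.6481

2.6481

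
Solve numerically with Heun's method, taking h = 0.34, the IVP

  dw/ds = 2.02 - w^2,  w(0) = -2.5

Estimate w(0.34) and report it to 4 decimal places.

-5.5123

Heun: k1 = f(s_n, w_n); k2 = f(s_n + h, w_n + h·k1); w_{n+1} = w_n + (h/2)·(k1 + k2).
s=0.000000, w=-2.500000:
  k1 = f(0.000000, -2.500000) = -4.230000
  k2 = f(0.340000, -3.938200) = -13.489419
  w ← -2.500000 + (0.34/2)·(-4.230000 + (-13.489419)) = -5.512301
w(0.34) ≈ -5.5123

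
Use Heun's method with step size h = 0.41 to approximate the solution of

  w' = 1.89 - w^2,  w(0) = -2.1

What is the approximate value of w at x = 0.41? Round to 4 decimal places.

Heun: k1 = f(x_n, w_n); k2 = f(x_n + h, w_n + h·k1); w_{n+1} = w_n + (h/2)·(k1 + k2).
x=0.000000, w=-2.100000:
  k1 = f(0.000000, -2.100000) = -2.520000
  k2 = f(0.410000, -3.133200) = -7.926942
  w ← -2.100000 + (0.41/2)·(-2.520000 + (-7.926942)) = -4.241623
w(0.41) ≈ -4.2416

-4.2416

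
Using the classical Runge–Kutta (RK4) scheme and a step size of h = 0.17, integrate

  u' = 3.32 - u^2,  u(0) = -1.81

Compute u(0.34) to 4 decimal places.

RK4: k1 = f(x_n, u_n); k2 = f(x_n + h/2, u_n + (h/2)·k1); k3 = f(x_n + h/2, u_n + (h/2)·k2); k4 = f(x_n + h, u_n + h·k3); u_{n+1} = u_n + (h/6)·(k1 + 2k2 + 2k3 + k4).
x=0.000000, u=-1.810000:
  k1 = f(0.000000, -1.810000) = 0.043900
  k2 = f(0.085000, -1.806269) = 0.057394
  k3 = f(0.085000, -1.805122) = 0.061536
  k4 = f(0.170000, -1.799539) = 0.081660
  u ← -1.810000 + (0.17/6)·(k1 + 2k2 + 2k3 + k4) = -1.799703
x=0.170000, u=-1.799703:
  k1 = f(0.170000, -1.799703) = 0.081069
  k2 = f(0.255000, -1.792812) = 0.105824
  k3 = f(0.255000, -1.790708) = 0.113365
  k4 = f(0.340000, -1.780431) = 0.150065
  u ← -1.799703 + (0.17/6)·(k1 + 2k2 + 2k3 + k4) = -1.780734
u(0.34) ≈ -1.7807

-1.7807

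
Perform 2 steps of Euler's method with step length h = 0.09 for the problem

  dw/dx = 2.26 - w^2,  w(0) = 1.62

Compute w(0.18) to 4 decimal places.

Euler: w_{n+1} = w_n + h·f(x_n, w_n).
x=0.000000, w=1.620000: f=-0.364400 → w ← 1.620000 + 0.09·(-0.364400) = 1.587204
x=0.090000, w=1.587204: f=-0.259217 → w ← 1.587204 + 0.09·(-0.259217) = 1.563875
w(0.18) ≈ 1.5639

1.5639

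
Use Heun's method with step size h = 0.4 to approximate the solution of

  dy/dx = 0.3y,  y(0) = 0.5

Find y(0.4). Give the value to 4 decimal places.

0.5636

Heun: k1 = f(x_n, y_n); k2 = f(x_n + h, y_n + h·k1); y_{n+1} = y_n + (h/2)·(k1 + k2).
x=0.000000, y=0.500000:
  k1 = f(0.000000, 0.500000) = 0.150000
  k2 = f(0.400000, 0.560000) = 0.168000
  y ← 0.500000 + (0.4/2)·(0.150000 + 0.168000) = 0.563600
y(0.4) ≈ 0.5636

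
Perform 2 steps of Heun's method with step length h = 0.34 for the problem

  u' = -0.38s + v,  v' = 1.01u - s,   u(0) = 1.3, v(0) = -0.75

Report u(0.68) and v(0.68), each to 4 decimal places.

Heun on (u,v): k1 = f(s_n, state_n); k2 = f(s_n + h, state_n + h·k1); state_{n+1} = state_n + (h/2)·(k1 + k2).
0.000000: (1.300000, -0.750000)
  k1 = (-0.750000, 1.313000)
  predictor → (1.045000, -0.303580)
  k2 = (-0.432780, 0.715450)
  → (1.098927, -0.405163)
0.340000: (1.098927, -0.405163)
  k1 = (-0.534363, 0.769917)
  predictor → (0.917244, -0.143392)
  k2 = (-0.401792, 0.246416)
  → (0.939781, -0.232387)
(u(0.68), v(0.68)) ≈ (0.9398, -0.2324)

0.9398, -0.2324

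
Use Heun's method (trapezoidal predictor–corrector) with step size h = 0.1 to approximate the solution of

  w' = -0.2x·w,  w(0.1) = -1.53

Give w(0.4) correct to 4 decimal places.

-1.5072

Heun: k1 = f(x_n, w_n); k2 = f(x_n + h, w_n + h·k1); w_{n+1} = w_n + (h/2)·(k1 + k2).
x=0.100000, w=-1.530000:
  k1 = f(0.100000, -1.530000) = 0.030600
  k2 = f(0.200000, -1.526940) = 0.061078
  w ← -1.530000 + (0.1/2)·(0.030600 + 0.061078) = -1.525416
x=0.200000, w=-1.525416:
  k1 = f(0.200000, -1.525416) = 0.061017
  k2 = f(0.300000, -1.519314) = 0.091159
  w ← -1.525416 + (0.1/2)·(0.061017 + 0.091159) = -1.517807
x=0.300000, w=-1.517807:
  k1 = f(0.300000, -1.517807) = 0.091068
  k2 = f(0.400000, -1.508701) = 0.120696
  w ← -1.517807 + (0.1/2)·(0.091068 + 0.120696) = -1.507219
w(0.4) ≈ -1.5072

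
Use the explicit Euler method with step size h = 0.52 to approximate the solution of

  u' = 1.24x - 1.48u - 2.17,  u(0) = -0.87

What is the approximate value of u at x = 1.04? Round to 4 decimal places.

-1.0993

Euler: u_{n+1} = u_n + h·f(x_n, u_n).
x=0.000000, u=-0.870000: f=-0.882400 → u ← -0.870000 + 0.52·(-0.882400) = -1.328848
x=0.520000, u=-1.328848: f=0.441495 → u ← -1.328848 + 0.52·0.441495 = -1.099271
u(1.04) ≈ -1.0993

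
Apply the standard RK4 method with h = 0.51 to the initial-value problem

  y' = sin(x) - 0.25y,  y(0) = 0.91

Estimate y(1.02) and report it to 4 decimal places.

1.1424

RK4: k1 = f(x_n, y_n); k2 = f(x_n + h/2, y_n + (h/2)·k1); k3 = f(x_n + h/2, y_n + (h/2)·k2); k4 = f(x_n + h, y_n + h·k3); y_{n+1} = y_n + (h/6)·(k1 + 2k2 + 2k3 + k4).
x=0.000000, y=0.910000:
  k1 = f(0.000000, 0.910000) = -0.227500
  k2 = f(0.255000, 0.851988) = 0.039249
  k3 = f(0.255000, 0.920008) = 0.022243
  k4 = f(0.510000, 0.921344) = 0.257841
  y ← 0.910000 + (0.51/6)·(k1 + 2k2 + 2k3 + k4) = 0.923033
x=0.510000, y=0.923033:
  k1 = f(0.510000, 0.923033) = 0.257419
  k2 = f(0.765000, 0.988674) = 0.445368
  k3 = f(0.765000, 1.036602) = 0.433387
  k4 = f(1.020000, 1.144060) = 0.566093
  y ← 0.923033 + (0.51/6)·(k1 + 2k2 + 2k3 + k4) = 1.142420
y(1.02) ≈ 1.1424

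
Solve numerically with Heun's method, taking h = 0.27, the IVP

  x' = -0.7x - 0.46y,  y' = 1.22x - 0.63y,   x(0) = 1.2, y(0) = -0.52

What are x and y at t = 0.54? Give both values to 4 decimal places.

Heun on (x,y): k1 = f(t_n, state_n); k2 = f(t_n + h, state_n + h·k1); state_{n+1} = state_n + (h/2)·(k1 + k2).
0.000000: (1.200000, -0.520000)
  k1 = (-0.600800, 1.791600)
  predictor → (1.037784, -0.036268)
  k2 = (-0.709766, 1.288945)
  → (1.023074, -0.104126)
0.270000: (1.023074, -0.104126)
  k1 = (-0.668253, 1.313749)
  predictor → (0.842645, 0.250586)
  k2 = (-0.705121, 0.870158)
  → (0.837668, 0.190701)
(x(0.54), y(0.54)) ≈ (0.8377, 0.1907)

0.8377, 0.1907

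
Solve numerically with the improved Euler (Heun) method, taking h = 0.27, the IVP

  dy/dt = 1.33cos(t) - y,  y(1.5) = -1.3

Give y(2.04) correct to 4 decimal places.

-0.8909

Heun: k1 = f(t_n, y_n); k2 = f(t_n + h, y_n + h·k1); y_{n+1} = y_n + (h/2)·(k1 + k2).
t=1.500000, y=-1.300000:
  k1 = f(1.500000, -1.300000) = 1.394080
  k2 = f(1.770000, -0.923598) = 0.660406
  y ← -1.300000 + (0.27/2)·(1.394080 + 0.660406) = -1.022644
t=1.770000, y=-1.022644:
  k1 = f(1.770000, -1.022644) = 0.759452
  k2 = f(2.040000, -0.817592) = 0.216198
  y ← -1.022644 + (0.27/2)·(0.759452 + 0.216198) = -0.890932
y(2.04) ≈ -0.8909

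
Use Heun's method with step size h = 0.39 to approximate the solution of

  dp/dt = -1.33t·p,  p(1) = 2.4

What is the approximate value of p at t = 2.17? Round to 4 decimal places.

Heun: k1 = f(t_n, p_n); k2 = f(t_n + h, p_n + h·k1); p_{n+1} = p_n + (h/2)·(k1 + k2).
t=1.000000, p=2.400000:
  k1 = f(1.000000, 2.400000) = -3.192000
  k2 = f(1.390000, 1.155120) = -2.135470
  p ← 2.400000 + (0.39/2)·(-3.192000 + (-2.135470)) = 1.361143
t=1.390000, p=1.361143:
  k1 = f(1.390000, 1.361143) = -2.516346
  k2 = f(1.780000, 0.379769) = -0.899064
  p ← 1.361143 + (0.39/2)·(-2.516346 + (-0.899064)) = 0.695138
t=1.780000, p=0.695138:
  k1 = f(1.780000, 0.695138) = -1.645671
  k2 = f(2.170000, 0.053327) = -0.153907
  p ← 0.695138 + (0.39/2)·(-1.645671 + (-0.153907)) = 0.344221
p(2.17) ≈ 0.3442

0.3442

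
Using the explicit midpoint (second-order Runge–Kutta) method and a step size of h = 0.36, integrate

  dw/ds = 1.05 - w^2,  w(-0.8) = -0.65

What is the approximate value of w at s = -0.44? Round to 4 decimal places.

Midpoint: k1 = f(s_n, w_n); k2 = f(s_n + h/2, w_n + (h/2)·k1); w_{n+1} = w_n + h·k2.
s=-0.800000, w=-0.650000:
  k1 = f(-0.800000, -0.650000) = 0.627500
  k2 = f(-0.620000, -0.537050) = 0.761577
  w ← -0.650000 + 0.36·0.761577 = -0.375832
w(-0.44) ≈ -0.3758

-0.3758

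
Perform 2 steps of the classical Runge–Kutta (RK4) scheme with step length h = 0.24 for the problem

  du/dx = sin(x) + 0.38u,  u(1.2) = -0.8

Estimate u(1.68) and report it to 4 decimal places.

-0.4435

RK4: k1 = f(x_n, u_n); k2 = f(x_n + h/2, u_n + (h/2)·k1); k3 = f(x_n + h/2, u_n + (h/2)·k2); k4 = f(x_n + h, u_n + h·k3); u_{n+1} = u_n + (h/6)·(k1 + 2k2 + 2k3 + k4).
x=1.200000, u=-0.800000:
  k1 = f(1.200000, -0.800000) = 0.628039
  k2 = f(1.320000, -0.724635) = 0.693354
  k3 = f(1.320000, -0.716798) = 0.696332
  k4 = f(1.440000, -0.632880) = 0.750964
  u ← -0.800000 + (0.24/6)·(k1 + 2k2 + 2k3 + k4) = -0.633665
x=1.440000, u=-0.633665:
  k1 = f(1.440000, -0.633665) = 0.750666
  k2 = f(1.560000, -0.543585) = 0.793379
  k3 = f(1.560000, -0.538460) = 0.795327
  k4 = f(1.680000, -0.442787) = 0.825784
  u ← -0.633665 + (0.24/6)·(k1 + 2k2 + 2k3 + k4) = -0.443511
u(1.68) ≈ -0.4435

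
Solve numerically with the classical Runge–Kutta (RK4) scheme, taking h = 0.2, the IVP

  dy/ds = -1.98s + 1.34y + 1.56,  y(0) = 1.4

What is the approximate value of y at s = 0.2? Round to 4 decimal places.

RK4: k1 = f(s_n, y_n); k2 = f(s_n + h/2, y_n + (h/2)·k1); k3 = f(s_n + h/2, y_n + (h/2)·k2); k4 = f(s_n + h, y_n + h·k3); y_{n+1} = y_n + (h/6)·(k1 + 2k2 + 2k3 + k4).
s=0.000000, y=1.400000:
  k1 = f(0.000000, 1.400000) = 3.436000
  k2 = f(0.100000, 1.743600) = 3.698424
  k3 = f(0.100000, 1.769842) = 3.733589
  k4 = f(0.200000, 2.146718) = 4.040602
  y ← 1.400000 + (0.2/6)·(k1 + 2k2 + 2k3 + k4) = 2.144688
y(0.2) ≈ 2.1447

2.1447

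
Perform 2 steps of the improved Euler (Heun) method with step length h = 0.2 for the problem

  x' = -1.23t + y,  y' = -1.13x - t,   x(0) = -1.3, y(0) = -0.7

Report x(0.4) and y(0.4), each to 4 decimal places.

Heun on (x,y): k1 = f(t_n, state_n); k2 = f(t_n + h, state_n + h·k1); state_{n+1} = state_n + (h/2)·(k1 + k2).
0.000000: (-1.300000, -0.700000)
  k1 = (-0.700000, 1.469000)
  predictor → (-1.440000, -0.406200)
  k2 = (-0.652200, 1.427200)
  → (-1.435220, -0.410380)
0.200000: (-1.435220, -0.410380)
  k1 = (-0.656380, 1.421799)
  predictor → (-1.566496, -0.126020)
  k2 = (-0.618020, 1.370140)
  → (-1.562660, -0.131186)
(x(0.4), y(0.4)) ≈ (-1.5627, -0.1312)

-1.5627, -0.1312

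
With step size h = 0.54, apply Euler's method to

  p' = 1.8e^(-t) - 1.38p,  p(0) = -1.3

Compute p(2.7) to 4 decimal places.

0.1946

Euler: p_{n+1} = p_n + h·f(t_n, p_n).
t=0.000000, p=-1.300000: f=3.594000 → p ← -1.300000 + 0.54·3.594000 = 0.640760
t=0.540000, p=0.640760: f=0.164698 → p ← 0.640760 + 0.54·0.164698 = 0.729697
t=1.080000, p=0.729697: f=-0.395710 → p ← 0.729697 + 0.54·(-0.395710) = 0.516014
t=1.620000, p=0.516014: f=-0.355881 → p ← 0.516014 + 0.54·(-0.355881) = 0.323838
t=2.160000, p=0.323838: f=-0.239311 → p ← 0.323838 + 0.54·(-0.239311) = 0.194610
p(2.7) ≈ 0.1946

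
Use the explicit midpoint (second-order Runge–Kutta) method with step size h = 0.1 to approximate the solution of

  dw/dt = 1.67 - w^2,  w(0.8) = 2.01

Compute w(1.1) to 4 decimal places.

1.5870

Midpoint: k1 = f(t_n, w_n); k2 = f(t_n + h/2, w_n + (h/2)·k1); w_{n+1} = w_n + h·k2.
t=0.800000, w=2.010000:
  k1 = f(0.800000, 2.010000) = -2.370100
  k2 = f(0.850000, 1.891495) = -1.907753
  w ← 2.010000 + 0.1·(-1.907753) = 1.819225
t=0.900000, w=1.819225:
  k1 = f(0.900000, 1.819225) = -1.639578
  k2 = f(0.950000, 1.737246) = -1.348023
  w ← 1.819225 + 0.1·(-1.348023) = 1.684422
t=1.000000, w=1.684422:
  k1 = f(1.000000, 1.684422) = -1.167279
  k2 = f(1.050000, 1.626058) = -0.974066
  w ← 1.684422 + 0.1·(-0.974066) = 1.587016
w(1.1) ≈ 1.5870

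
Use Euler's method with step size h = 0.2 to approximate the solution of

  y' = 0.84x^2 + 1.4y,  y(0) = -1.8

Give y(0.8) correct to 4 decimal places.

-4.7259

Euler: y_{n+1} = y_n + h·f(x_n, y_n).
x=0.000000, y=-1.800000: f=-2.520000 → y ← -1.800000 + 0.2·(-2.520000) = -2.304000
x=0.200000, y=-2.304000: f=-3.192000 → y ← -2.304000 + 0.2·(-3.192000) = -2.942400
x=0.400000, y=-2.942400: f=-3.984960 → y ← -2.942400 + 0.2·(-3.984960) = -3.739392
x=0.600000, y=-3.739392: f=-4.932749 → y ← -3.739392 + 0.2·(-4.932749) = -4.725942
y(0.8) ≈ -4.7259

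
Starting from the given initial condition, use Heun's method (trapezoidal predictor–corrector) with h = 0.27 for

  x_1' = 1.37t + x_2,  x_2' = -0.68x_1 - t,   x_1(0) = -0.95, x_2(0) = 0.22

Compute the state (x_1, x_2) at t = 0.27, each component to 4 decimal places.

Heun on (x_1,x_2): k1 = f(t_n, state_n); k2 = f(t_n + h, state_n + h·k1); state_{n+1} = state_n + (h/2)·(k1 + k2).
0.000000: (-0.950000, 0.220000)
  k1 = (0.220000, 0.646000)
  predictor → (-0.890600, 0.394420)
  k2 = (0.764320, 0.335608)
  → (-0.817117, 0.352517)
(x_1(0.27), x_2(0.27)) ≈ (-0.8171, 0.3525)

-0.8171, 0.3525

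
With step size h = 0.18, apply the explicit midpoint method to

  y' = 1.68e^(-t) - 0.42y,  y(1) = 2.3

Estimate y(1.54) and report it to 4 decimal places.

Midpoint: k1 = f(t_n, y_n); k2 = f(t_n + h/2, y_n + (h/2)·k1); y_{n+1} = y_n + h·k2.
t=1.000000, y=2.300000:
  k1 = f(1.000000, 2.300000) = -0.347963
  k2 = f(1.090000, 2.268683) = -0.388003
  y ← 2.300000 + 0.18·(-0.388003) = 2.230159
t=1.180000, y=2.230159:
  k1 = f(1.180000, 2.230159) = -0.420439
  k2 = f(1.270000, 2.192320) = -0.448977
  y ← 2.230159 + 0.18·(-0.448977) = 2.149344
t=1.360000, y=2.149344:
  k1 = f(1.360000, 2.149344) = -0.471534
  k2 = f(1.450000, 2.106905) = -0.490822
  y ← 2.149344 + 0.18·(-0.490822) = 2.060996
y(1.54) ≈ 2.0610

2.0610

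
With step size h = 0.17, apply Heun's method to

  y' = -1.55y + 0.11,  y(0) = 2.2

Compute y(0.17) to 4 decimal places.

1.7129

Heun: k1 = f(x_n, y_n); k2 = f(x_n + h, y_n + h·k1); y_{n+1} = y_n + (h/2)·(k1 + k2).
x=0.000000, y=2.200000:
  k1 = f(0.000000, 2.200000) = -3.300000
  k2 = f(0.170000, 1.639000) = -2.430450
  y ← 2.200000 + (0.17/2)·(-3.300000 + (-2.430450)) = 1.712912
y(0.17) ≈ 1.7129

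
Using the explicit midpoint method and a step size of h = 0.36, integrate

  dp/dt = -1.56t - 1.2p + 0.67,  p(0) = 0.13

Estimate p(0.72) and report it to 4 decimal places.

0.0446

Midpoint: k1 = f(t_n, p_n); k2 = f(t_n + h/2, p_n + (h/2)·k1); p_{n+1} = p_n + h·k2.
t=0.000000, p=0.130000:
  k1 = f(0.000000, 0.130000) = 0.514000
  k2 = f(0.180000, 0.222520) = 0.122176
  p ← 0.130000 + 0.36·0.122176 = 0.173983
t=0.360000, p=0.173983:
  k1 = f(0.360000, 0.173983) = -0.100380
  k2 = f(0.540000, 0.155915) = -0.359498
  p ← 0.173983 + 0.36·(-0.359498) = 0.044564
p(0.72) ≈ 0.0446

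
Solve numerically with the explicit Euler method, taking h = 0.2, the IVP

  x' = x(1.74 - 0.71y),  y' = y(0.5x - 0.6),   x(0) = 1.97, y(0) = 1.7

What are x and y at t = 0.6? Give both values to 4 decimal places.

2.5202, 2.2459

Euler on (x,y): x_{n+1} = x_n + h·x', y_{n+1} = y_n + h·y'.
0.000000: (1.970000, 1.700000); f=(1.050010, 0.654500) → (2.180002, 1.830900)
0.200000: (2.180002, 1.830900); f=(0.959334, 0.897143) → (2.371869, 2.010329)
0.400000: (2.371869, 2.010329); f=(0.741604, 1.177921) → (2.520190, 2.245913)
(x(0.6), y(0.6)) ≈ (2.5202, 2.2459)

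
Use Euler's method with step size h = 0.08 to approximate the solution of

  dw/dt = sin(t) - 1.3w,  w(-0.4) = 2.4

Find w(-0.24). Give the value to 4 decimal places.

Euler: w_{n+1} = w_n + h·f(t_n, w_n).
t=-0.400000, w=2.400000: f=-3.509418 → w ← 2.400000 + 0.08·(-3.509418) = 2.119247
t=-0.320000, w=2.119247: f=-3.069587 → w ← 2.119247 + 0.08·(-3.069587) = 1.873680
w(-0.24) ≈ 1.8737

1.8737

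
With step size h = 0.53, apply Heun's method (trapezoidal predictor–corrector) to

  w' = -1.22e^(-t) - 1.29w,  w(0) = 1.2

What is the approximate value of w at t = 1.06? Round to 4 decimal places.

Heun: k1 = f(t_n, w_n); k2 = f(t_n + h, w_n + h·k1); w_{n+1} = w_n + (h/2)·(k1 + k2).
t=0.000000, w=1.200000:
  k1 = f(0.000000, 1.200000) = -2.768000
  k2 = f(0.530000, -0.267040) = -0.373616
  w ← 1.200000 + (0.53/2)·(-2.768000 + (-0.373616)) = 0.367472
t=0.530000, w=0.367472:
  k1 = f(0.530000, 0.367472) = -1.192136
  k2 = f(1.060000, -0.264361) = -0.081651
  w ← 0.367472 + (0.53/2)·(-1.192136 + (-0.081651)) = 0.029918
w(1.06) ≈ 0.0299

0.0299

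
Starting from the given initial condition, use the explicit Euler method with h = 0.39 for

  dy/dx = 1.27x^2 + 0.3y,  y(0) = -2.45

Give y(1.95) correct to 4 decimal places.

Euler: y_{n+1} = y_n + h·f(x_n, y_n).
x=0.000000, y=-2.450000: f=-0.735000 → y ← -2.450000 + 0.39·(-0.735000) = -2.736650
x=0.390000, y=-2.736650: f=-0.627828 → y ← -2.736650 + 0.39·(-0.627828) = -2.981503
x=0.780000, y=-2.981503: f=-0.121783 → y ← -2.981503 + 0.39·(-0.121783) = -3.028998
x=1.170000, y=-3.028998: f=0.829804 → y ← -3.028998 + 0.39·0.829804 = -2.705375
x=1.560000, y=-2.705375: f=2.279060 → y ← -2.705375 + 0.39·2.279060 = -1.816542
y(1.95) ≈ -1.8165

-1.8165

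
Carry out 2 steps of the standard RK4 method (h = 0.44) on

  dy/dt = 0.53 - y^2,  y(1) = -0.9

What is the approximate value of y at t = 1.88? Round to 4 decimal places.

RK4: k1 = f(t_n, y_n); k2 = f(t_n + h/2, y_n + (h/2)·k1); k3 = f(t_n + h/2, y_n + (h/2)·k2); k4 = f(t_n + h, y_n + h·k3); y_{n+1} = y_n + (h/6)·(k1 + 2k2 + 2k3 + k4).
t=1.000000, y=-0.900000:
  k1 = f(1.000000, -0.900000) = -0.280000
  k2 = f(1.220000, -0.961600) = -0.394675
  k3 = f(1.220000, -0.986828) = -0.443830
  k4 = f(1.440000, -1.095285) = -0.669650
  y ← -0.900000 + (0.44/6)·(k1 + 2k2 + 2k3 + k4) = -1.092622
t=1.440000, y=-1.092622:
  k1 = f(1.440000, -1.092622) = -0.663822
  k2 = f(1.660000, -1.238663) = -1.004285
  k3 = f(1.660000, -1.313564) = -1.195451
  k4 = f(1.880000, -1.618620) = -2.089932
  y ← -1.092622 + (0.44/6)·(k1 + 2k2 + 2k3 + k4) = -1.617192
y(1.88) ≈ -1.6172

-1.6172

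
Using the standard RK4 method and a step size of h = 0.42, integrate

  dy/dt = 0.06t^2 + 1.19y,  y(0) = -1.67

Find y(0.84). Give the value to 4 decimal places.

RK4: k1 = f(t_n, y_n); k2 = f(t_n + h/2, y_n + (h/2)·k1); k3 = f(t_n + h/2, y_n + (h/2)·k2); k4 = f(t_n + h, y_n + h·k3); y_{n+1} = y_n + (h/6)·(k1 + 2k2 + 2k3 + k4).
t=0.000000, y=-1.670000:
  k1 = f(0.000000, -1.670000) = -1.987300
  k2 = f(0.210000, -2.087333) = -2.481280
  k3 = f(0.210000, -2.191069) = -2.604726
  k4 = f(0.420000, -2.763985) = -3.278558
  y ← -1.670000 + (0.42/6)·(k1 + 2k2 + 2k3 + k4) = -2.750651
t=0.420000, y=-2.750651:
  k1 = f(0.420000, -2.750651) = -3.262691
  k2 = f(0.630000, -3.435816) = -4.064807
  k3 = f(0.630000, -3.604260) = -4.265256
  k4 = f(0.840000, -4.542058) = -5.362713
  y ← -2.750651 + (0.42/6)·(k1 + 2k2 + 2k3 + k4) = -4.520638
y(0.84) ≈ -4.5206

-4.5206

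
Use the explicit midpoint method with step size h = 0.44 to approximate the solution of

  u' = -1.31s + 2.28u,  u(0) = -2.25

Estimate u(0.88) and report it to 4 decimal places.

-14.9601

Midpoint: k1 = f(s_n, u_n); k2 = f(s_n + h/2, u_n + (h/2)·k1); u_{n+1} = u_n + h·k2.
s=0.000000, u=-2.250000:
  k1 = f(0.000000, -2.250000) = -5.130000
  k2 = f(0.220000, -3.378600) = -7.991408
  u ← -2.250000 + 0.44·(-7.991408) = -5.766220
s=0.440000, u=-5.766220:
  k1 = f(0.440000, -5.766220) = -13.723381
  k2 = f(0.660000, -8.785363) = -20.895228
  u ← -5.766220 + 0.44·(-20.895228) = -14.960120
u(0.88) ≈ -14.9601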